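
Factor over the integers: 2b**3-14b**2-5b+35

Group as (2b**3-5b) + (-14b**2+35) = b(2b**2-5) - 7(2b**2-5).
Both groups share the factor (2b**2-5).

(b-7)(2b**2-5)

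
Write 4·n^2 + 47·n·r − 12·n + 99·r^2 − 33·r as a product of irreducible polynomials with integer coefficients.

(4·n + 11·r)·(n + 9·r − 3)

Group: 4·n·(n + 9·r − 3) + 11·r·(n + 9·r − 3); both groups contain (n + 9·r − 3).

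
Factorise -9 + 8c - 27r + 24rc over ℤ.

(3r + 1)(8c - 9)

Group as (24rc - 27r) + (8c - 9) = 3r(8c - 9) + (8c - 9).
Both groups share the factor (8c - 9).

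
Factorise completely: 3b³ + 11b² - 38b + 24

Testing divisors of the constant over divisors of the leading coefficient, b = 4/3 is a root, giving the factor (3b - 4) and quotient b² + 5b - 6.
The remaining quadratic factors as (b + 6)(b - 1).

(3b - 4)(b + 6)(b - 1)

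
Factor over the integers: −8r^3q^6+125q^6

Factor out q^6 first: what remains is −8r^3+125.
Recognize a difference of cubes with the parts 5 and 2r.

−q^6(2r−5)(4r^2+10r+25)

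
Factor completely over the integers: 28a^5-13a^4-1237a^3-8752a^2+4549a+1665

(4a+1)(7a-5)(a-9)(a^2+9a+37)

Among the possible rational roots, a = -1/4 is a root, so (4a+1) is a factor; dividing leaves 7a^4-5a^3-308a^2-2111a+1665.
Continuing, a = 9 is a root, so (a-9) divides it; the quotient is 7a^3+58a^2+214a-185.
Next, a = 5/7 is a root, giving the factor (7a-5) and quotient a^2+9a+37.
The quadratic a^2+9a+37 has discriminant -67 < 0 and is irreducible over ℤ.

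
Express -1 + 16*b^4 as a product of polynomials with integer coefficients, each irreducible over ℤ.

(2*b)⁴ − (1)⁴ = ((2*b)² − (1)²)((2*b)² + (1)²); the first factor splits again, the second (4*b^2 + 1) is irreducible.

(2*b + 1)*(2*b - 1)*(4*b^2 + 1)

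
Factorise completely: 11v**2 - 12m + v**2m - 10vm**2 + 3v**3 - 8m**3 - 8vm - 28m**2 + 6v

(v - 2m)(3v + 4m + 2)(v + m + 3)

Group: v(3v**2 - 2vm + 2v - 8m**2 - 4m) + (m + 3)(3v**2 - 2vm + 2v - 8m**2 - 4m); both groups contain (3v**2 - 2vm + 2v - 8m**2 - 4m), so (v + m + 3) is a factor with cofactor 3v**2 - 2vm + 2v - 8m**2 - 4m.
The cofactor groups again: 3v**2 - 2vm + 2v - 8m**2 - 4m = v(3v + 4m + 2) - 2m(3v + 4m + 2); both groups contain (3v + 4m + 2), giving (v - 2m)(3v + 4m + 2).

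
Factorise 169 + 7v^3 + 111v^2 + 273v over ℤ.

Testing divisors of the constant over divisors of the leading coefficient, v = −13/7 is a root, so (7v + 13) divides it; the quotient is v^2 + 14v + 13.
The remaining quadratic factors as (v + 13)(v + 1).

(7v + 13)(v + 1)(v + 13)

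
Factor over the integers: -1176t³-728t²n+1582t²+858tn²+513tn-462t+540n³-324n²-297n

-(7t-6n-3)(12t+10n-11)(14t+9n)

Group: 7t(-168t²-248tn+154t-90n²+99n) + (-6n-3)(-168t²-248tn+154t-90n²+99n); both groups contain (-168t²-248tn+154t-90n²+99n), so (7t-6n-3) is a factor with cofactor -168t²-248tn+154t-90n²+99n.
The cofactor groups again: -168t²-248tn+154t-90n²+99n = -12t(14t+9n) + (-10n+11)(14t+9n); both groups contain (14t+9n), giving -(12t+10n-11)(14t+9n).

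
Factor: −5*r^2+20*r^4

Factor out 5*r^2, leaving 4*r^2−1, which is a difference of two squares.

5*r^2*(2*r+1)*(2*r−1)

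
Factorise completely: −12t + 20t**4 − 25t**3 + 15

(4t − 5)(5t**3 − 3)

Group as (20t**4 − 12t) + (−25t**3 + 15) = 4t(5t**3 − 3) − 5(5t**3 − 3).
Both groups share the factor (5t**3 − 3).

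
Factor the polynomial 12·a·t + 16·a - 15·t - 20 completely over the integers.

(3·t + 4)·(4·a - 5)

Group as (12·a·t + 16·a) + (-15·t - 20) = 4·a·(3·t + 4) - 5·(3·t + 4).
Both groups share the factor (3·t + 4).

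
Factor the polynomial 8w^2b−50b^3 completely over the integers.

Pull out the common factor 2b; 4w^2−25b^2 is a difference of squares.

2b(2w−5b)(2w+5b)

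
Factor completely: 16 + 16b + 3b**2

Need a pair with product 3·16 = 48 and sum 16: that's 12 and 4.
Split the middle term: 3b**2 + 12b + 4b + 16 = 3b(b + 4) + 4(b + 4).

(3b + 4)(b + 4)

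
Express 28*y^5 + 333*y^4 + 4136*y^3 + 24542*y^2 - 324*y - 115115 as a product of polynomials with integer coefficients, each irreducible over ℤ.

(4*y + 11)*(7*y - 13)*(y + 7)*(y^2 + 4*y + 115)

Among the possible rational roots, y = 13/7 is a root, so (7*y - 13) divides it; the quotient is 4*y^4 + 55*y^3 + 693*y^2 + 4793*y + 8855.
Then y = -11/4 is a root, so (4*y + 11) is a factor; dividing leaves y^3 + 11*y^2 + 143*y + 805.
Next, y = -7 is a root, so (y + 7) divides it; the quotient is y^2 + 4*y + 115.
The quadratic y^2 + 4*y + 115 has discriminant -444 < 0 and is irreducible over ℤ.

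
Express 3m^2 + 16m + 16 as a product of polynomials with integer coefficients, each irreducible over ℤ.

Need a pair with product 3·16 = 48 and sum 16: that's 12 and 4.
Split the middle term: 3m^2 + 12m + 4m + 16 = 3m(m + 4) + 4(m + 4).

(3m + 4)(m + 4)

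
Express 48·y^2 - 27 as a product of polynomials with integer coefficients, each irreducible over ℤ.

3·(4·y + 3)·(4·y - 3)

Every term has a factor of 3. Then 16·y^2 - 9 = (4·y)² − (3)².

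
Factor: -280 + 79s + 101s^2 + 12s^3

By the rational root theorem, s = -7 is a root, so (s + 7) is a factor; dividing leaves 12s^2 + 17s - 40.
The remaining quadratic factors as (3s + 8)(4s - 5).

(3s + 8)(4s - 5)(s + 7)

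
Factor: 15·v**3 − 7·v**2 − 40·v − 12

(3·v + 1)·(5·v + 6)·(v − 2)

By the rational root theorem, v = −1/3 is a root, so (3·v + 1) divides it; the quotient is 5·v**2 − 4·v − 12.
The remaining quadratic factors as (v − 2)(5·v + 6).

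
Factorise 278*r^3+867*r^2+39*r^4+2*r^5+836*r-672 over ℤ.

Trying the rational-root candidates, r = -4 is a root, so (r+4) is a factor; dividing leaves 2*r^4+31*r^3+154*r^2+251*r-168.
Then r = 1/2 is a root, so (2*r-1) is a factor; dividing leaves r^3+16*r^2+85*r+168.
Continuing, r = -8 is a root, so (r+8) is a factor; dividing leaves r^2+8*r+21.
The quadratic r^2+8*r+21 has discriminant -20 < 0 and is irreducible over ℤ.

(2*r-1)*(r+4)*(r+8)*(r^2+8*r+21)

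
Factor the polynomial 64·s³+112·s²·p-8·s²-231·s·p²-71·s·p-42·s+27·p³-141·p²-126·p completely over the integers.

(8·s-9·p-7)·(8·s-p+6)·(s+3·p)

Group: s·(64·s²-80·s·p-8·s+9·p²-47·p-42) + 3·p·(64·s²-80·s·p-8·s+9·p²-47·p-42); both groups contain (64·s²-80·s·p-8·s+9·p²-47·p-42), so (s+3·p) is a factor with cofactor 64·s²-80·s·p-8·s+9·p²-47·p-42.
The cofactor groups again: 64·s²-80·s·p-8·s+9·p²-47·p-42 = 8·s·(8·s-p+6) + (-9·p-7)·(8·s-p+6); both groups contain (8·s-p+6), giving (8·s-9·p-7)·(8·s-p+6).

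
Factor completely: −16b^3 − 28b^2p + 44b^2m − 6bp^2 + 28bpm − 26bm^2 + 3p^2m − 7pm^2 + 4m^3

Group: 2b(−8b^2 − 14bp + 18bm − 3p^2 + 7pm − 4m^2) − m(−8b^2 − 14bp + 18bm − 3p^2 + 7pm − 4m^2); both groups contain (−8b^2 − 14bp + 18bm − 3p^2 + 7pm − 4m^2), so (2b − m) is a factor with cofactor −8b^2 − 14bp + 18bm − 3p^2 + 7pm − 4m^2.
The cofactor groups again: −8b^2 − 14bp + 18bm − 3p^2 + 7pm − 4m^2 = −2b(4b + p − m) + (−3p + 4m)(4b + p − m); both groups contain (4b + p − m), giving −(2b + 3p − 4m)(4b + p − m).

−(2b + 3p − 4m)(2b − m)(4b + p − m)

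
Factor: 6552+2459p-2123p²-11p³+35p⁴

By the rational root theorem, p = -9/7 is a root, so (7p+9) is a factor; dividing leaves 5p³-8p²-293p+728.
Next, p = -8 is a root, so (p+8) is a factor; dividing leaves 5p²-48p+91.
The remaining quadratic factors as (p-7)(5p-13).

(5p-13)(7p+9)(p+8)(p-7)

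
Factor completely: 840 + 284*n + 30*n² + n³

(n + 10)*(n + 14)*(n + 6)

By the rational root theorem, n = −10 is a root, giving the factor (n + 10) and quotient n² + 20*n + 84.
The remaining quadratic factors as (n + 6)(n + 14).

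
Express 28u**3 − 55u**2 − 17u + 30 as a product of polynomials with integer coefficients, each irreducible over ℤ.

Among the possible rational roots, u = 5/7 is a root, giving the factor (7u − 5) and quotient 4u**2 − 5u − 6.
The remaining quadratic factors as (u − 2)(4u + 3).

(4u + 3)(7u − 5)(u − 2)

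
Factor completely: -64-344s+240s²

Pull out the common factor 8, then factor the remaining trinomial.

8(5s-8)(6s+1)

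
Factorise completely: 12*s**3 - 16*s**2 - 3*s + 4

Group as (12*s**3 - 3*s) + (-16*s**2 + 4) = 3*s*(4*s**2 - 1) - 4*(4*s**2 - 1).
Both groups share the factor (4*s**2 - 1).

(2*s + 1)*(2*s - 1)*(3*s - 4)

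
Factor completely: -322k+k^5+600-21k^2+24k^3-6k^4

(k+3)(k-2)(k-4)(k^2-3k+25)

Among the possible rational roots, k = 2 is a root, giving the factor (k-2) and quotient k^4-4k^3+16k^2+11k-300.
Then k = 4 is a root, so (k-4) is a factor; dividing leaves k^3+16k+75.
Continuing, k = -3 is a root, giving the factor (k+3) and quotient k^2-3k+25.
The quadratic k^2-3k+25 has discriminant -91 < 0 and is irreducible over ℤ.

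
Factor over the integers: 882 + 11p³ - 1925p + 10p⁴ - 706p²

By the rational root theorem, p = -7 is a root, so (p + 7) is a factor; dividing leaves 10p³ - 59p² - 293p + 126.
Continuing, p = 9 is a root, so (p - 9) is a factor; dividing leaves 10p² + 31p - 14.
The remaining quadratic factors as (2p + 7)(5p - 2).

(2p + 7)(5p - 2)(p + 7)(p - 9)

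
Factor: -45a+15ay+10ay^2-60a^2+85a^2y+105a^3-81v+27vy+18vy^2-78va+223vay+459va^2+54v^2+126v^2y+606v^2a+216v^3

(6v+3a+2y-3)(9v+5a)(4v+7a+y+3)

Group: 4v(54v^2+57va+18vy-27v+15a^2+10ay-15a) + (7a+y+3)(54v^2+57va+18vy-27v+15a^2+10ay-15a); both groups contain (54v^2+57va+18vy-27v+15a^2+10ay-15a), so (4v+7a+y+3) is a factor with cofactor 54v^2+57va+18vy-27v+15a^2+10ay-15a.
The cofactor groups again: 54v^2+57va+18vy-27v+15a^2+10ay-15a = 6v(9v+5a) + (3a+2y-3)(9v+5a); both groups contain (9v+5a), giving (6v+3a+2y-3)(9v+5a).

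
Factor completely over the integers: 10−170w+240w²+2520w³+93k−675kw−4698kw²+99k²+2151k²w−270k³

Group: 6k(−45k²+246kw−21k−168w²+40w−2) + (−15w−5)(−45k²+246kw−21k−168w²+40w−2); both groups contain (−45k²+246kw−21k−168w²+40w−2), so (6k−15w−5) is a factor with cofactor −45k²+246kw−21k−168w²+40w−2.
The cofactor groups again: −45k²+246kw−21k−168w²+40w−2 = −3k(15k−12w+2) + (14w−1)(15k−12w+2); both groups contain (15k−12w+2), giving −(3k−14w+1)(15k−12w+2).

−(15k−12w+2)(3k−14w+1)(6k−15w−5)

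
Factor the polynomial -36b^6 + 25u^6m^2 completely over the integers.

(5u^3m - 6b^3)(5u^3m + 6b^3)

Recognize a difference of squares with the parts 5u^3m and 6b^3.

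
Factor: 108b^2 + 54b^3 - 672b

6b(3b + 14)(3b - 8)

Pull out the common factor 6b, then factor the remaining trinomial.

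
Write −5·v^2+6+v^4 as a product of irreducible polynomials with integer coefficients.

(v^2−2)·(v^2−3)

Substitute u = v^2 to get a quadratic in u, then factor.
v^2−3 is irreducible over ℤ (3 is not a perfect square).
v^2−2 is irreducible over ℤ (2 is not a perfect square).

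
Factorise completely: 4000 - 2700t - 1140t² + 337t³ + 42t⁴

By the rational root theorem, t = 10/3 is a root, giving the factor (3t - 10) and quotient 14t³ + 159t² + 150t - 400.
Next, t = 8/7 is a root, so (7t - 8) divides it; the quotient is 2t² + 25t + 50.
The remaining quadratic factors as (2t + 5)(t + 10).

(2t + 5)(3t - 10)(7t - 8)(t + 10)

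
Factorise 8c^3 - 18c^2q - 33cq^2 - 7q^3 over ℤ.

(2c - 7q)(4c + q)(c + q)

Group: 4c(2c^2 - 5cq - 7q^2) + q(2c^2 - 5cq - 7q^2); both groups contain (2c^2 - 5cq - 7q^2), so (4c + q) is a factor with cofactor 2c^2 - 5cq - 7q^2.
The cofactor groups again: 2c^2 - 5cq - 7q^2 = c(2c - 7q) + q(2c - 7q); both groups contain (2c - 7q), giving (c + q)(2c - 7q).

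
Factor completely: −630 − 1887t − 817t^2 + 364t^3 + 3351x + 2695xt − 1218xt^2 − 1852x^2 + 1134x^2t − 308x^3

Group: 11x(−28x^2 + 70xt − 204x − 28t^2 + 93t + 45) + (−13t − 14)(−28x^2 + 70xt − 204x − 28t^2 + 93t + 45); both groups contain (−28x^2 + 70xt − 204x − 28t^2 + 93t + 45), so (11x − 13t − 14) is a factor with cofactor −28x^2 + 70xt − 204x − 28t^2 + 93t + 45.
The cofactor groups again: −28x^2 + 70xt − 204x − 28t^2 + 93t + 45 = −14x(2x − 4t + 15) + (7t + 3)(2x − 4t + 15); both groups contain (2x − 4t + 15), giving −(14x − 7t − 3)(2x − 4t + 15).

−(11x − 13t − 14)(2x − 4t + 15)(14x − 7t − 3)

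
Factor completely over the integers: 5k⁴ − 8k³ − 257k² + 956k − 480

Trying the rational-root candidates, k = 4 is a root, so (k − 4) divides it; the quotient is 5k³ + 12k² − 209k + 120.
Next, k = −8 is a root, so (k + 8) divides it; the quotient is 5k² − 28k + 15.
The remaining quadratic factors as (5k − 3)(k − 5).

(5k − 3)(k + 8)(k − 4)(k − 5)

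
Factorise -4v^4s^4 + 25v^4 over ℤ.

Factor out v^4 first: what remains is -4s^4 + 25.
Recognize a difference of squares with the parts 5 and 2s^2.

-v^4(2s^2 + 5)(2s^2 - 5)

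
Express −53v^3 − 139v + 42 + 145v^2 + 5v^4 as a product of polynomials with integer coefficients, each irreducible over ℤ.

(5v − 3)(v − 1)(v − 2)(v − 7)

Trying the rational-root candidates, v = 2 is a root, so (v − 2) is a factor; dividing leaves 5v^3 − 43v^2 + 59v − 21.
Then v = 7 is a root, giving the factor (v − 7) and quotient 5v^2 − 8v + 3.
The remaining quadratic factors as (5v − 3)(v − 1).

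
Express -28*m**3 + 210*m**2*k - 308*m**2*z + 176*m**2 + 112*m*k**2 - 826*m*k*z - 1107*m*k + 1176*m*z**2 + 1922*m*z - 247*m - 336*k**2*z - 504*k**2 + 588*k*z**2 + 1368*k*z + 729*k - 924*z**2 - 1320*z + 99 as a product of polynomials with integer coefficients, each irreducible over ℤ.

-(m - 8*k + 14*z - 1)*(2*m - 6*z - 9)*(14*m + 7*k - 11)

Group: 2*m*(-14*m**2 + 105*m*k - 196*m*z + 25*m + 56*k**2 - 98*k*z - 81*k + 154*z - 11) + (-6*z - 9)*(-14*m**2 + 105*m*k - 196*m*z + 25*m + 56*k**2 - 98*k*z - 81*k + 154*z - 11); both groups contain (-14*m**2 + 105*m*k - 196*m*z + 25*m + 56*k**2 - 98*k*z - 81*k + 154*z - 11), so (2*m - 6*z - 9) is a factor with cofactor -14*m**2 + 105*m*k - 196*m*z + 25*m + 56*k**2 - 98*k*z - 81*k + 154*z - 11.
The cofactor groups again: -14*m**2 + 105*m*k - 196*m*z + 25*m + 56*k**2 - 98*k*z - 81*k + 154*z - 11 = -14*m*(m - 8*k + 14*z - 1) + (-7*k + 11)*(m - 8*k + 14*z - 1); both groups contain (m - 8*k + 14*z - 1), giving -(14*m + 7*k - 11)*(m - 8*k + 14*z - 1).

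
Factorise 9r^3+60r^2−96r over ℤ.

Pull out the common factor 3r, then factor the remaining trinomial.

3r(3r−4)(r+8)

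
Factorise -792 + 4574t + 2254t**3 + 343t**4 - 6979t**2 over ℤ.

Among the possible rational roots, t = 2/7 is a root, so (7t - 2) is a factor; dividing leaves 49t**3 + 336t**2 - 901t + 396.
Next, t = 4/7 is a root, so (7t - 4) is a factor; dividing leaves 7t**2 + 52t - 99.
The remaining quadratic factors as (7t - 11)(t + 9).

(7t - 11)(7t - 2)(7t - 4)(t + 9)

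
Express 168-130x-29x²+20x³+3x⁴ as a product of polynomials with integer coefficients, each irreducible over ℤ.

(3x-4)(x+3)(x+7)(x-2)

By the rational root theorem, x = -3 is a root, giving the factor (x+3) and quotient 3x³+11x²-62x+56.
Then x = -7 is a root, so (x+7) divides it; the quotient is 3x²-10x+8.
The remaining quadratic factors as (x-2)(3x-4).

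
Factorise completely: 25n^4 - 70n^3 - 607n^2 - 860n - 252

(5n + 2)(5n + 9)(n + 2)(n - 7)

Testing divisors of the constant over divisors of the leading coefficient, n = -2/5 is a root, so (5n + 2) is a factor; dividing leaves 5n^3 - 16n^2 - 115n - 126.
Next, n = -2 is a root, so (n + 2) is a factor; dividing leaves 5n^2 - 26n - 63.
The remaining quadratic factors as (5n + 9)(n - 7).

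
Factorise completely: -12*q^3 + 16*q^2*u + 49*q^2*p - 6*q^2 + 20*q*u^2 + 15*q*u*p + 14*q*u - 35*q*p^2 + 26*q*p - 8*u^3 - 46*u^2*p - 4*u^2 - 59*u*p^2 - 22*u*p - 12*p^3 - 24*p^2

Group: 3*q*(-4*q^2 + 4*q*u + 11*q*p - 2*q + 8*u^2 + 14*u*p + 4*u + 3*p^2 + 6*p) + (-u - 4*p)*(-4*q^2 + 4*q*u + 11*q*p - 2*q + 8*u^2 + 14*u*p + 4*u + 3*p^2 + 6*p); both groups contain (-4*q^2 + 4*q*u + 11*q*p - 2*q + 8*u^2 + 14*u*p + 4*u + 3*p^2 + 6*p), so (3*q - u - 4*p) is a factor with cofactor -4*q^2 + 4*q*u + 11*q*p - 2*q + 8*u^2 + 14*u*p + 4*u + 3*p^2 + 6*p.
The cofactor groups again: -4*q^2 + 4*q*u + 11*q*p - 2*q + 8*u^2 + 14*u*p + 4*u + 3*p^2 + 6*p = -q*(4*q + 4*u + p + 2) + (2*u + 3*p)*(4*q + 4*u + p + 2); both groups contain (4*q + 4*u + p + 2), giving -(q - 2*u - 3*p)*(4*q + 4*u + p + 2).

-(q - 2*u - 3*p)*(3*q - u - 4*p)*(4*q + 4*u + p + 2)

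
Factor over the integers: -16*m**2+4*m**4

Factor out 4*m**2, leaving m**2-4, which is a difference of two squares.

4*m**2*(m+2)*(m-2)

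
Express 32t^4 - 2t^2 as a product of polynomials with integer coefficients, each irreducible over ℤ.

Factor out 2t^2, leaving 16t^2 - 1, which is a difference of two squares.

2t^2(4t + 1)(4t - 1)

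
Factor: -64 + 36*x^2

4*(3*x + 4)*(3*x - 4)

Every term has a factor of 4. Then 9*x^2 - 16 = (3*x)² − (4)².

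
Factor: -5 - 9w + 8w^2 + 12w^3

(2w + 1)(6w - 5)(w + 1)

By the rational root theorem, w = 5/6 is a root, so (6w - 5) divides it; the quotient is 2w^2 + 3w + 1.
The remaining quadratic factors as (w + 1)(2w + 1).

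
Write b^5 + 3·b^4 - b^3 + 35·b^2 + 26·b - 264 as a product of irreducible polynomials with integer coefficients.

Testing divisors of the constant over divisors of the leading coefficient, b = -4 is a root, giving the factor (b + 4) and quotient b^4 - b^3 + 3·b^2 + 23·b - 66.
Continuing, b = 2 is a root, giving the factor (b - 2) and quotient b^3 + b^2 + 5·b + 33.
Continuing, b = -3 is a root, so (b + 3) is a factor; dividing leaves b^2 - 2·b + 11.
The quadratic b^2 - 2·b + 11 has discriminant -40 < 0 and is irreducible over ℤ.

(b + 3)·(b + 4)·(b - 2)·(b^2 - 2·b + 11)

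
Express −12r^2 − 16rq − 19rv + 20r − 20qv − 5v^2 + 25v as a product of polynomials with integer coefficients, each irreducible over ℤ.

−(3r + 4q + v − 5)(4r + 5v)

Group: −4r(3r + 4q + v − 5) − 5v(3r + 4q + v − 5); both groups contain (3r + 4q + v − 5).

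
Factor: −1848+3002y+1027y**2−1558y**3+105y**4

(3y+4)(5y−3)(7y−11)(y−14)

Trying the rational-root candidates, y = 14 is a root, giving the factor (y−14) and quotient 105y**3−88y**2−205y+132.
Then y = 3/5 is a root, so (5y−3) divides it; the quotient is 21y**2−5y−44.
The remaining quadratic factors as (3y+4)(7y−11).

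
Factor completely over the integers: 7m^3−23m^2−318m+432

Among the possible rational roots, m = −6 is a root, so (m+6) is a factor; dividing leaves 7m^2−65m+72.
The remaining quadratic factors as (7m−9)(m−8).

(7m−9)(m+6)(m−8)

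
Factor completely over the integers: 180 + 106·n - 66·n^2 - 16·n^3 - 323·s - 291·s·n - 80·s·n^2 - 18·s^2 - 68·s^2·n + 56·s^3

(4·s - 8·n - 9)·(7·s + 2·n - 4)·(2·s + n + 5)

Group: 4·s·(14·s^2 + 11·s·n + 27·s + 2·n^2 + 6·n - 20) + (-8·n - 9)·(14·s^2 + 11·s·n + 27·s + 2·n^2 + 6·n - 20); both groups contain (14·s^2 + 11·s·n + 27·s + 2·n^2 + 6·n - 20), so (4·s - 8·n - 9) is a factor with cofactor 14·s^2 + 11·s·n + 27·s + 2·n^2 + 6·n - 20.
The cofactor groups again: 14·s^2 + 11·s·n + 27·s + 2·n^2 + 6·n - 20 = 2·s·(7·s + 2·n - 4) + (n + 5)·(7·s + 2·n - 4); both groups contain (7·s + 2·n - 4), giving (2·s + n + 5)·(7·s + 2·n - 4).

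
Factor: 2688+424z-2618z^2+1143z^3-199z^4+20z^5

Trying the rational-root candidates, z = 7/4 is a root, giving the factor (4z-7) and quotient 5z^4-41z^3+214z^2-280z-384.
Next, z = 3 is a root, giving the factor (z-3) and quotient 5z^3-26z^2+136z+128.
Next, z = -4/5 is a root, giving the factor (5z+4) and quotient z^2-6z+32.
The quadratic z^2-6z+32 has discriminant -92 < 0 and is irreducible over ℤ.

(4z-7)(5z+4)(z-3)(z^2-6z+32)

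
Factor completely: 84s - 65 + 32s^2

Need a pair with product 32·(-65) = -2080 and sum 84: that's -20 and 104.
Split the middle term: 32s^2 - 20s + 104s - 65 = 4s(8s - 5) + 13(8s - 5).

(4s + 13)(8s - 5)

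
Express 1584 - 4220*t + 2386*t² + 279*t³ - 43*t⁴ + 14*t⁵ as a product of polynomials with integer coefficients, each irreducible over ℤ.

Testing divisors of the constant over divisors of the leading coefficient, t = 4/7 is a root, so (7*t - 4) divides it; the quotient is 2*t⁴ - 5*t³ + 37*t² + 362*t - 396.
Next, t = -9/2 is a root, giving the factor (2*t + 9) and quotient t³ - 7*t² + 50*t - 44.
Continuing, t = 1 is a root, so (t - 1) divides it; the quotient is t² - 6*t + 44.
The quadratic t² - 6*t + 44 has discriminant -140 < 0 and is irreducible over ℤ.

(2*t + 9)*(7*t - 4)*(t - 1)*(t² - 6*t + 44)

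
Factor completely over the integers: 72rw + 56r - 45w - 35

(8r - 5)(9w + 7)

Group as (72rw + 56r) + (-45w - 35) = 8r(9w + 7) - 5(9w + 7).
Both groups share the factor (9w + 7).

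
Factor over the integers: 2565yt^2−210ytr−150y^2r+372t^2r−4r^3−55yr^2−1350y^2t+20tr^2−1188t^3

−(15y−12t+4r)(9t+r)(10y−11t+r)

Group: 10y(−135yt−15yr+108t^2−24tr−4r^2) + (−11t+r)(−135yt−15yr+108t^2−24tr−4r^2); both groups contain (−135yt−15yr+108t^2−24tr−4r^2), so (10y−11t+r) is a factor with cofactor −135yt−15yr+108t^2−24tr−4r^2.
The cofactor groups again: −135yt−15yr+108t^2−24tr−4r^2 = −9t(15y−12t+4r) − r(15y−12t+4r); both groups contain (15y−12t+4r), giving −(9t+r)(15y−12t+4r).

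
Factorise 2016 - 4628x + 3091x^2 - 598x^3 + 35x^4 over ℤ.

Among the possible rational roots, x = 9/7 is a root, so (7x - 9) divides it; the quotient is 5x^3 - 79x^2 + 340x - 224.
Then x = 8 is a root, so (x - 8) is a factor; dividing leaves 5x^2 - 39x + 28.
The remaining quadratic factors as (x - 7)(5x - 4).

(5x - 4)(7x - 9)(x - 7)(x - 8)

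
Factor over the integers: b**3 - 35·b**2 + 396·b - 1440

By the rational root theorem, b = 12 is a root, so (b - 12) divides it; the quotient is b**2 - 23·b + 120.
The remaining quadratic factors as (b - 8)(b - 15).

(b - 12)·(b - 15)·(b - 8)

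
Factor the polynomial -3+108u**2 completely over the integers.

3(6u+1)(6u-1)

Every term has a factor of 3. Then 36u**2-1 = (6u)² − (1)².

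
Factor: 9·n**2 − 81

Every term has a factor of 9. Then n**2 − 9 = (n)² − (3)².

9·(n + 3)·(n − 3)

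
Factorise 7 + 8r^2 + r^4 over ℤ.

(r^2 + 1)(r^2 + 7)

Substitute u = r^2 to get a quadratic in u, then factor.
r^2 + 1 is irreducible over ℤ (sum of squares).
r^2 + 7 is irreducible over ℤ (always positive, so no real roots).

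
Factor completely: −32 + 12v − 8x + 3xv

(3v − 8)(x + 4)

Group as (3xv − 8x) + (12v − 32) = x(3v − 8) + 4(3v − 8).
Both groups share the factor (3v − 8).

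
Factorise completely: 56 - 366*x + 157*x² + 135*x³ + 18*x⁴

Trying the rational-root candidates, x = -4 is a root, so (x + 4) is a factor; dividing leaves 18*x³ + 63*x² - 95*x + 14.
Continuing, x = 1 is a root, giving the factor (x - 1) and quotient 18*x² + 81*x - 14.
The remaining quadratic factors as (3*x + 14)(6*x - 1).

(3*x + 14)*(6*x - 1)*(x + 4)*(x - 1)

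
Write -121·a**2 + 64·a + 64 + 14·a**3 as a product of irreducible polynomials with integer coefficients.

Testing divisors of the constant over divisors of the leading coefficient, a = 8 is a root, giving the factor (a - 8) and quotient 14·a**2 - 9·a - 8.
The remaining quadratic factors as (7·a - 8)(2·a + 1).

(2·a + 1)·(7·a - 8)·(a - 8)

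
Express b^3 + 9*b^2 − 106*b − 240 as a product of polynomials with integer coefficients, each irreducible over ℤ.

By the rational root theorem, b = −15 is a root, giving the factor (b + 15) and quotient b^2 − 6*b − 16.
The remaining quadratic factors as (b + 2)(b − 8).

(b + 15)*(b + 2)*(b − 8)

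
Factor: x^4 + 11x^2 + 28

Substitute u = x^2 to get a quadratic in u, then factor.
x^2 + 4 is irreducible over ℤ (sum of squares).
x^2 + 7 is irreducible over ℤ (always positive, so no real roots).

(x^2 + 4)(x^2 + 7)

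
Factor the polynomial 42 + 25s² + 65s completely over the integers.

Need a pair with product 25·42 = 1050 and sum 65: that's 35 and 30.
Split the middle term: 25s² + 35s + 30s + 42 = 5s(5s + 7) + 6(5s + 7).

(5s + 6)(5s + 7)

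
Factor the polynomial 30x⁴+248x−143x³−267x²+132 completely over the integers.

Trying the rational-root candidates, x = 6 is a root, so (x−6) is a factor; dividing leaves 30x³+37x²−45x−22.
Next, x = −11/6 is a root, so (6x+11) divides it; the quotient is 5x²−3x−2.
The remaining quadratic factors as (5x+2)(x−1).

(5x+2)(6x+11)(x−1)(x−6)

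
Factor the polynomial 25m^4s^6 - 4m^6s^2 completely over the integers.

-m^4s^2(2m + 5s^2)(2m - 5s^2)

Pull out the common factor m^4s^2, leaving -4m^2 + 25s^4.
Recognize a difference of squares with the parts 5s^2 and 2m.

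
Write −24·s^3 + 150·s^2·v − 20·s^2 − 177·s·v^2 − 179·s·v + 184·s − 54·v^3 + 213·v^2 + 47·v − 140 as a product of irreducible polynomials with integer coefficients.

−(2·s − 9·v + 7)·(3·s − 6·v − 5)·(4·s + v − 4)

Group: 3·s·(−8·s^2 + 34·s·v − 20·s + 9·v^2 − 43·v + 28) + (−6·v − 5)·(−8·s^2 + 34·s·v − 20·s + 9·v^2 − 43·v + 28); both groups contain (−8·s^2 + 34·s·v − 20·s + 9·v^2 − 43·v + 28), so (3·s − 6·v − 5) is a factor with cofactor −8·s^2 + 34·s·v − 20·s + 9·v^2 − 43·v + 28.
The cofactor groups again: −8·s^2 + 34·s·v − 20·s + 9·v^2 − 43·v + 28 = −4·s·(2·s − 9·v + 7) + (−v + 4)·(2·s − 9·v + 7); both groups contain (2·s − 9·v + 7), giving −(4·s + v − 4)·(2·s − 9·v + 7).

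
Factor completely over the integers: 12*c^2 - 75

Pull out the common factor 3; 4*c^2 - 25 is a difference of squares.

3*(2*c + 5)*(2*c - 5)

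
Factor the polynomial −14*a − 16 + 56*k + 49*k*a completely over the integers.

Group as (49*k*a + 56*k) + (−14*a − 16) = 7*k*(7*a + 8) − 2*(7*a + 8).
Both groups share the factor (7*a + 8).

(7*a + 8)*(7*k − 2)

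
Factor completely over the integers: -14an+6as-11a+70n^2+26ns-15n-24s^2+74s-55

Group: -14n(a-5n-4s+5) + (6s-11)(a-5n-4s+5); both groups contain (a-5n-4s+5).

-(14n-6s+11)(a-5n-4s+5)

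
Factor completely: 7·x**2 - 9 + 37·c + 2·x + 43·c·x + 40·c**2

Group: 8·c·(5·c + x - 1) + (7·x + 9)·(5·c + x - 1); both groups contain (5·c + x - 1).

(5·c + x - 1)·(8·c + 7·x + 9)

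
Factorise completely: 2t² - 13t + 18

(2t - 9)(t - 2)

Need a pair with product 2·18 = 36 and sum -13: that's -9 and -4.
Split the middle term: 2t² - 9t - 4t + 18 = t(2t - 9) - 2(2t - 9).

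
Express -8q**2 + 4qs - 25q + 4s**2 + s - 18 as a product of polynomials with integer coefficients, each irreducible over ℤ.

Group: -q(8q + 4s + 9) + (s - 2)(8q + 4s + 9); both groups contain (8q + 4s + 9).

-(8q + 4s + 9)(q - s + 2)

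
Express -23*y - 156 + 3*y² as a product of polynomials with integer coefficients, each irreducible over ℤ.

(3*y + 13)*(y - 12)

Need a pair with product 3·(-156) = -468 and sum -23: that's -36 and 13.
Split the middle term: 3*y² - 36*y + 13*y - 156 = 3*y*(y - 12) + 13*(y - 12).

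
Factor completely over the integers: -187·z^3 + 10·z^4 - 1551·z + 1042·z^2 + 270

Testing divisors of the constant over divisors of the leading coefficient, z = 2 is a root, giving the factor (z - 2) and quotient 10·z^3 - 167·z^2 + 708·z - 135.
Then z = 15/2 is a root, so (2·z - 15) divides it; the quotient is 5·z^2 - 46·z + 9.
The remaining quadratic factors as (z - 9)(5·z - 1).

(2·z - 15)·(5·z - 1)·(z - 2)·(z - 9)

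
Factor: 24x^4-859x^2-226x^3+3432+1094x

Testing divisors of the constant over divisors of the leading coefficient, x = 12 is a root, so (x-12) divides it; the quotient is 24x^3+62x^2-115x-286.
Continuing, x = 13/6 is a root, so (6x-13) is a factor; dividing leaves 4x^2+19x+22.
The remaining quadratic factors as (x+2)(4x+11).

(4x+11)(6x-13)(x+2)(x-12)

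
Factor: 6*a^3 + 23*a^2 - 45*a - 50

(6*a + 5)*(a + 5)*(a - 2)

By the rational root theorem, a = -5 is a root, so (a + 5) is a factor; dividing leaves 6*a^2 - 7*a - 10.
The remaining quadratic factors as (a - 2)(6*a + 5).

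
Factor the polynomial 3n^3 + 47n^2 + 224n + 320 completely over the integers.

By the rational root theorem, n = -8 is a root, so (n + 8) is a factor; dividing leaves 3n^2 + 23n + 40.
The remaining quadratic factors as (n + 5)(3n + 8).

(3n + 8)(n + 5)(n + 8)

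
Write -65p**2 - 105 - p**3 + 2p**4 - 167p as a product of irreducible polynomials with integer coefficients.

(2p + 5)(p + 1)(p + 3)(p - 7)

Among the possible rational roots, p = -1 is a root, so (p + 1) divides it; the quotient is 2p**3 - 3p**2 - 62p - 105.
Next, p = -5/2 is a root, so (2p + 5) is a factor; dividing leaves p**2 - 4p - 21.
The remaining quadratic factors as (p + 3)(p - 7).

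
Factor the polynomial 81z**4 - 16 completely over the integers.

(3z + 2)(3z - 2)(9z**2 + 4)

(3z)⁴ − (2)⁴ = ((3z)² − (2)²)((3z)² + (2)²); the first factor splits again, the second (9z**2 + 4) is irreducible.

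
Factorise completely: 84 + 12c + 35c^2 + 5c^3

Group as (5c^3 + 12c) + (35c^2 + 84) = c(5c^2 + 12) + 7(5c^2 + 12).
Both groups share the factor (5c^2 + 12).

(c + 7)(5c^2 + 12)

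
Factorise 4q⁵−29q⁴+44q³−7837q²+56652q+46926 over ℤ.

(4q+3)(q−11)(q−9)(q²+12q+158)

Testing divisors of the constant over divisors of the leading coefficient, q = −3/4 is a root, so (4q+3) divides it; the quotient is q⁴−8q³+17q²−1972q+15642.
Then q = 9 is a root, giving the factor (q−9) and quotient q³+q²+26q−1738.
Next, q = 11 is a root, so (q−11) is a factor; dividing leaves q²+12q+158.
The quadratic q²+12q+158 has discriminant −488 < 0 and is irreducible over ℤ.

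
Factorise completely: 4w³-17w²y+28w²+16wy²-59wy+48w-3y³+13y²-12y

(4w-y)(w-3y+4)(w-y+3)

Group: w(4w²-13wy+16w+3y²-4y) + (-y+3)(4w²-13wy+16w+3y²-4y); both groups contain (4w²-13wy+16w+3y²-4y), so (w-y+3) is a factor with cofactor 4w²-13wy+16w+3y²-4y.
The cofactor groups again: 4w²-13wy+16w+3y²-4y = w(4w-y) + (-3y+4)(4w-y); both groups contain (4w-y), giving (w-3y+4)(4w-y).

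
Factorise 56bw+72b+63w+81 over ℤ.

(7w+9)(8b+9)

Group as (56bw+72b) + (63w+81) = 8b(7w+9) + 9(7w+9).
Both groups share the factor (7w+9).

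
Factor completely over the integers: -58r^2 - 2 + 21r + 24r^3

(4r - 1)(6r - 1)(r - 2)

Testing divisors of the constant over divisors of the leading coefficient, r = 1/4 is a root, so (4r - 1) divides it; the quotient is 6r^2 - 13r + 2.
The remaining quadratic factors as (6r - 1)(r - 2).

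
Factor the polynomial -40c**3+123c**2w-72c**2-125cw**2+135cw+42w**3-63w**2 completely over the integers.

-(5c-6w+9)(8c-7w)(c-w)

Group: c(-40c**2+83cw-72c-42w**2+63w) - w(-40c**2+83cw-72c-42w**2+63w); both groups contain (-40c**2+83cw-72c-42w**2+63w), so (c-w) is a factor with cofactor -40c**2+83cw-72c-42w**2+63w.
The cofactor groups again: -40c**2+83cw-72c-42w**2+63w = -5c(8c-7w) + (6w-9)(8c-7w); both groups contain (8c-7w), giving -(5c-6w+9)(8c-7w).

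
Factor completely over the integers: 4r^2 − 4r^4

−4r^2(r + 1)(r − 1)

Factor out 4r^2 first: what remains is −r^2 + 1.
Recognize a difference of squares with the parts 1 and r.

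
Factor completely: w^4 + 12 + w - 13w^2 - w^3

Trying the rational-root candidates, w = -3 is a root, so (w + 3) is a factor; dividing leaves w^3 - 4w^2 - w + 4.
Continuing, w = 1 is a root, so (w - 1) is a factor; dividing leaves w^2 - 3w - 4.
The remaining quadratic factors as (w + 1)(w - 4).

(w + 1)(w + 3)(w - 1)(w - 4)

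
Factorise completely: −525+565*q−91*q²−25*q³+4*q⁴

(4*q−5)*(q+5)*(q−3)*(q−7)

Among the possible rational roots, q = 7 is a root, so (q−7) divides it; the quotient is 4*q³+3*q²−70*q+75.
Continuing, q = −5 is a root, giving the factor (q+5) and quotient 4*q²−17*q+15.
The remaining quadratic factors as (q−3)(4*q−5).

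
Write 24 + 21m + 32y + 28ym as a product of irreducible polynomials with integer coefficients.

(4y + 3)(7m + 8)

Group as (28ym + 32y) + (21m + 24) = 4y(7m + 8) + 3(7m + 8).
Both groups share the factor (7m + 8).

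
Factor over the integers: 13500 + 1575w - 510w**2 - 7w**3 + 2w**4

(2w - 15)(w + 15)(w + 4)(w - 15)

Testing divisors of the constant over divisors of the leading coefficient, w = 15/2 is a root, giving the factor (2w - 15) and quotient w**3 + 4w**2 - 225w - 900.
Continuing, w = -4 is a root, so (w + 4) divides it; the quotient is w**2 - 225.
The remaining quadratic factors as (w + 15)(w - 15).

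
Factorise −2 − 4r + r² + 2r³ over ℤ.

(2r + 1)(r² − 2)

Group as (2r³ − 4r) + (r² − 2) = 2r(r² − 2) + (r² − 2).
Both groups share the factor (r² − 2).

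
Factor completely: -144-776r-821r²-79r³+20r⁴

(4r+1)(5r+4)(r+4)(r-9)

Testing divisors of the constant over divisors of the leading coefficient, r = 9 is a root, so (r-9) is a factor; dividing leaves 20r³+101r²+88r+16.
Then r = -4 is a root, so (r+4) is a factor; dividing leaves 20r²+21r+4.
The remaining quadratic factors as (5r+4)(4r+1).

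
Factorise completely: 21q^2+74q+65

(3q+5)(7q+13)

Need a pair with product 21·65 = 1365 and sum 74: that's 35 and 39.
Split the middle term: 21q^2+35q + 39q+65 = 7q(3q+5) + 13(3q+5).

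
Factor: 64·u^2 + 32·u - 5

Need a pair with product 64·(-5) = -320 and sum 32: that's -8 and 40.
Split the middle term: 64·u^2 - 8·u + 40·u - 5 = 8·u·(8·u - 1) + 5·(8·u - 1).

(8·u + 5)·(8·u - 1)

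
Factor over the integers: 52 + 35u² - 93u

Need a pair with product 35·52 = 1820 and sum -93: that's -65 and -28.
Split the middle term: 35u² - 65u - 28u + 52 = 5u(7u - 13) - 4(7u - 13).

(5u - 4)(7u - 13)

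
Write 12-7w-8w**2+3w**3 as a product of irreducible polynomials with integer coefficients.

Testing divisors of the constant over divisors of the leading coefficient, w = -4/3 is a root, so (3w+4) divides it; the quotient is w**2-4w+3.
The remaining quadratic factors as (w-3)(w-1).

(3w+4)(w-1)(w-3)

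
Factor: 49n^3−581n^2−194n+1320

By the rational root theorem, n = 10/7 is a root, so (7n−10) is a factor; dividing leaves 7n^2−73n−132.
The remaining quadratic factors as (n−12)(7n+11).

(7n+11)(7n−10)(n−12)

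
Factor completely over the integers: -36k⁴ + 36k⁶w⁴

Factor out 36k⁴ first: what remains is k²w⁴ - 1.
Recognize a difference of squares with the parts kw² and 1.

36k⁴(kw² + 1)(kw² - 1)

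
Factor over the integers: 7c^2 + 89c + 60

(7c + 5)(c + 12)

Need a pair with product 7·60 = 420 and sum 89: that's 5 and 84.
Split the middle term: 7c^2 + 5c + 84c + 60 = c(7c + 5) + 12(7c + 5).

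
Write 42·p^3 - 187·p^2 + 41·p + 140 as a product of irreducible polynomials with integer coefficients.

Testing divisors of the constant over divisors of the leading coefficient, p = -5/7 is a root, so (7·p + 5) is a factor; dividing leaves 6·p^2 - 31·p + 28.
The remaining quadratic factors as (p - 4)(6·p - 7).

(6·p - 7)·(7·p + 5)·(p - 4)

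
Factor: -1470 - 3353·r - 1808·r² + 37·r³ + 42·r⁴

(6·r + 7)·(7·r + 5)·(r + 6)·(r - 7)

Trying the rational-root candidates, r = -7/6 is a root, giving the factor (6·r + 7) and quotient 7·r³ - 2·r² - 299·r - 210.
Next, r = -5/7 is a root, so (7·r + 5) divides it; the quotient is r² - r - 42.
The remaining quadratic factors as (r + 6)(r - 7).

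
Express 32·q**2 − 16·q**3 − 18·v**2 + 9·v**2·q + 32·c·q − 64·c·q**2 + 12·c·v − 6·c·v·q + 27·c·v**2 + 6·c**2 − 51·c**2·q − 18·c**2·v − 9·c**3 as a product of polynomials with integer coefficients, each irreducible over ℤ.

Group: 3·c·(−3·c**2 − 6·c·v − 16·c·q + 9·v**2 − 16·q**2) + (q − 2)·(−3·c**2 − 6·c·v − 16·c·q + 9·v**2 − 16·q**2); both groups contain (−3·c**2 − 6·c·v − 16·c·q + 9·v**2 − 16·q**2), so (3·c + q − 2) is a factor with cofactor −3·c**2 − 6·c·v − 16·c·q + 9·v**2 − 16·q**2.
The cofactor groups again: −3·c**2 − 6·c·v − 16·c·q + 9·v**2 − 16·q**2 = −c·(3·c − 3·v + 4·q) + (−3·v − 4·q)·(3·c − 3·v + 4·q); both groups contain (3·c − 3·v + 4·q), giving −(c + 3·v + 4·q)·(3·c − 3·v + 4·q).

−(3·c − 3·v + 4·q)·(3·c + q − 2)·(c + 3·v + 4·q)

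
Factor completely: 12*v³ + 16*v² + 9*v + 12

(3*v + 4)*(4*v² + 3)

Group as (12*v³ + 9*v) + (16*v² + 12) = 3*v*(4*v² + 3) + 4*(4*v² + 3).
Both groups share the factor (4*v² + 3).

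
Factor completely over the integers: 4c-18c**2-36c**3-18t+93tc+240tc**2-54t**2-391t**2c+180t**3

(9t-2c)(4t-3c-2)(5t-6c+1)

Group: 5t(36t**2-35tc-18t+6c**2+4c) + (-6c+1)(36t**2-35tc-18t+6c**2+4c); both groups contain (36t**2-35tc-18t+6c**2+4c), so (5t-6c+1) is a factor with cofactor 36t**2-35tc-18t+6c**2+4c.
The cofactor groups again: 36t**2-35tc-18t+6c**2+4c = 4t(9t-2c) + (-3c-2)(9t-2c); both groups contain (9t-2c), giving (4t-3c-2)(9t-2c).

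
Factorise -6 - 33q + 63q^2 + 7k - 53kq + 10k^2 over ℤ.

Group: 2k(5k - 9q + 6) + (-7q - 1)(5k - 9q + 6); both groups contain (5k - 9q + 6).

(2k - 7q - 1)(5k - 9q + 6)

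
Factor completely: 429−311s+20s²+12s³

Among the possible rational roots, s = −13/2 is a root, so (2s+13) is a factor; dividing leaves 6s²−29s+33.
The remaining quadratic factors as (6s−11)(s−3).

(2s+13)(6s−11)(s−3)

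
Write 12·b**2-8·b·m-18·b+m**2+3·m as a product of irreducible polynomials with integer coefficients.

(2·b-m-3)·(6·b-m)

Group: 6·b·(2·b-m-3) - m·(2·b-m-3); both groups contain (2·b-m-3).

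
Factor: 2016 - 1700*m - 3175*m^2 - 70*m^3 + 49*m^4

(7*m + 8)*(7*m - 4)*(m + 7)*(m - 9)

Trying the rational-root candidates, m = 9 is a root, giving the factor (m - 9) and quotient 49*m^3 + 371*m^2 + 164*m - 224.
Then m = -8/7 is a root, giving the factor (7*m + 8) and quotient 7*m^2 + 45*m - 28.
The remaining quadratic factors as (7*m - 4)(m + 7).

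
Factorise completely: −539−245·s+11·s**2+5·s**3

(5·s+11)·(s+7)·(s−7)

Among the possible rational roots, s = 7 is a root, so (s−7) is a factor; dividing leaves 5·s**2+46·s+77.
The remaining quadratic factors as (5·s+11)(s+7).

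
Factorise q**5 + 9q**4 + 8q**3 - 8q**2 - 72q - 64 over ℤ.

(q + 1)(q + 8)(q - 2)(q**2 + 2q + 4)

By the rational root theorem, q = -8 is a root, so (q + 8) divides it; the quotient is q**4 + q**3 - 8q - 8.
Next, q = -1 is a root, so (q + 1) divides it; the quotient is q**3 - 8.
Continuing, q = 2 is a root, so (q - 2) divides it; the quotient is q**2 + 2q + 4.
The quadratic q**2 + 2q + 4 has discriminant -12 < 0 and is irreducible over ℤ.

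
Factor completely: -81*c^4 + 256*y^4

Difference of squares twice: with A = 4*y and B = 3*c, A⁴ − B⁴ = (A² − B²)(A² + B²), and A² − B² factors again.

(4*y - 3*c)*(4*y + 3*c)*(16*y^2 + 9*c^2)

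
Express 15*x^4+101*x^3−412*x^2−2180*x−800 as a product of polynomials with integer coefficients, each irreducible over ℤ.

Trying the rational-root candidates, x = −2/5 is a root, so (5*x+2) is a factor; dividing leaves 3*x^3+19*x^2−90*x−400.
Continuing, x = −10/3 is a root, giving the factor (3*x+10) and quotient x^2+3*x−40.
The remaining quadratic factors as (x+8)(x−5).

(3*x+10)*(5*x+2)*(x+8)*(x−5)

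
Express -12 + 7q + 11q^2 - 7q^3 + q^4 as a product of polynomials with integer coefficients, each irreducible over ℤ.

Testing divisors of the constant over divisors of the leading coefficient, q = 4 is a root, so (q - 4) is a factor; dividing leaves q^3 - 3q^2 - q + 3.
Continuing, q = 1 is a root, giving the factor (q - 1) and quotient q^2 - 2q - 3.
The remaining quadratic factors as (q - 3)(q + 1).

(q + 1)(q - 1)(q - 3)(q - 4)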